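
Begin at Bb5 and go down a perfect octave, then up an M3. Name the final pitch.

D5

Bb5 down a perfect octave → Bb4 (12 semitones).
Up a major third from Bb4: D5 (4 semitones up).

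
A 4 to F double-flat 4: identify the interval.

Descending from A4 to Fbb4 is the same interval as ascending Fbb4 to A4.
F to A spans three letter names (F-G-A) — that makes it a third of some quality.
A major third would be 4 semitones; Fbb4 to A4 is 6, two semitones wider, so the interval is doubly augmented.

AA3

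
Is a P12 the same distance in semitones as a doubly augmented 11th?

Yes

A perfect twelfth = 19 semitones = a doubly augmented eleventh; enharmonically equal.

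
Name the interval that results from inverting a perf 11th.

perfect fifth

First reduce the compound perfect eleventh to its simple form, a perfect fourth.
The rule of nine gives the new number: 9 − 4 = 5, so a fourth becomes a fifth.
The quality also flips — perfect stays perfect — giving a perfect fifth.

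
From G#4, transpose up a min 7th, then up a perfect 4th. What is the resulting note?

B5

A minor seventh up from G#4 is F#5.
Up a perfect fourth from F#5: B5 (5 semitones up).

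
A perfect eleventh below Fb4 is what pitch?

Cb3

Counting four letter names plus an octave down from F lands on C.
Moving 17 semitones down from Fb4 (the size of a perfect eleventh) reaches Cb3.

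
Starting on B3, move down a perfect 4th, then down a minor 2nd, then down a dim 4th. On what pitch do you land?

B3 down a perfect fourth → F#3 (5 semitones).
A minor second down from F#3 is E#3.
E#3 down a diminished fourth → B##2 (4 semitones).

B##2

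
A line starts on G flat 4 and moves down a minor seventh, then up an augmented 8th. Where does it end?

A 4

A minor seventh down from Gb4 is Ab3.
Up an augmented octave from Ab3: A4 (13 semitones up).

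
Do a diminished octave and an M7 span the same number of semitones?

A diminished octave spans 11 semitones, and a major seventh also spans 11 semitones — they're enharmonic.

Yes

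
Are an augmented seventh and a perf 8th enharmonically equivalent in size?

Yes

An augmented seventh = 12 semitones = a perfect octave; enharmonically equal.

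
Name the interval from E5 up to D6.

E to D spans seven letter names (E-F-G-A-B-C-D) — that makes it a seventh of some quality.
At 10 semitones, E5→D6 falls one short of a major seventh: minor.

m7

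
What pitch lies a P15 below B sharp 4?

A fifteenth keeps the letter name B, two octaves down from B.
A perfect fifteenth spans 24 semitones, so from B#4 the target pitch is B#2.

B sharp 2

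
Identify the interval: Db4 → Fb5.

minor 10th

D to F spans three letter names (D-E-F), plus an octave — that makes it a tenth of some quality.
At 15 semitones, Db4→Fb5 falls one short of a major tenth: minor.
(Equivalently, a compound minor third: a minor third plus an octave.)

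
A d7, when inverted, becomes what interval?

Inverted interval numbers add to nine, so a seventh pairs with a second (7 + 2 = 9).
The quality also flips — diminished becomes augmented — giving an augmented second.

augmented second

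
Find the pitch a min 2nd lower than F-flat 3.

E-flat 3

The second takes the letter from F down to E.
A minor second spans 1 semitone, so from Fb3 the target pitch is Eb3.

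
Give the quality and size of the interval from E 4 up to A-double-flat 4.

dd4

E to A spans four letter names (E-F-G-A), so the interval is some kind of fourth.
E4 to Abb4 spans 3 semitones — two semitones narrower than the perfect fourth (5) — giving a doubly diminished fourth.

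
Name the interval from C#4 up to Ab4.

C to A spans six letter names (C-D-E-F-G-A), so the interval is some kind of sixth.
C#4 to Ab4 spans 7 semitones — two semitones narrower than the major sixth (9) — giving a diminished sixth.

d6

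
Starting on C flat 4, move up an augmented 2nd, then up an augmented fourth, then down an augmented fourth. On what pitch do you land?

An augmented second up from Cb4 is D4.
An augmented fourth up from D4 is G#4.
Down an augmented fourth from G#4: D4 (6 semitones down).

D 4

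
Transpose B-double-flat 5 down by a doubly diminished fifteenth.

A fifteenth keeps the letter name B, two octaves down from B.
Moving 22 semitones down from Bbb5 (the size of a doubly diminished fifteenth) reaches B3.

B 3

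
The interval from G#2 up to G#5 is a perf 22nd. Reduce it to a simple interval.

perfect 8th

Each octave removed subtracts seven from the number: 22 − 14 = 8.
That makes a perfect twenty-second a compound perfect octave — 2 octaves plus a perfect octave.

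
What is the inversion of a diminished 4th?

augmented fifth

Interval numbers invert to sum to nine: 4 + 5 = 9, so a fourth inverts to a fifth.
The quality also flips — diminished becomes augmented — giving an augmented fifth.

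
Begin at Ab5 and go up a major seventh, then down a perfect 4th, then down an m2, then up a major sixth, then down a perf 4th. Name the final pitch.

E#6

Up a major seventh from Ab5: G6 (11 semitones up).
A perfect fourth down from G6 is D6.
D6 down a minor second → C#6 (1 semitone).
Up a major sixth from C#6: A#6 (9 semitones up).
A perfect fourth down from A#6 is E#6.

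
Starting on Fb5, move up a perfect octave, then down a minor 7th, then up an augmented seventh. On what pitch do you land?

F#6

Fb5 up a perfect octave → Fb6 (12 semitones).
Fb6 down a minor seventh → Gb5 (10 semitones).
Gb5 up an augmented seventh → F#6 (12 semitones).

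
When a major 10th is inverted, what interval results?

First reduce the compound major tenth to its simple form, a major third.
Inverted interval numbers add to nine, so a third pairs with a sixth (3 + 6 = 9).
And major becomes minor under inversion, so we get a minor sixth.

m6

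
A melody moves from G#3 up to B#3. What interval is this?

major third

G to B spans three letter names (G-A-B): a third.
G#3 to B#3 is 4 semitones, matching the major third exactly, so the quality is major.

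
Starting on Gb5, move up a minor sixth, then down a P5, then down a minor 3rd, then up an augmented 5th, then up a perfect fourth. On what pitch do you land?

Up a minor sixth from Gb5: Ebb6 (8 semitones up).
Ebb6 down a perfect fifth → Abb5 (7 semitones).
A minor third down from Abb5 is Fb5.
An augmented fifth up from Fb5 is C6.
C6 up a perfect fourth → F6 (5 semitones).

F6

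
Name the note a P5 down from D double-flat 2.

G double-flat 1

The fifth takes the letter from D down to G.
A perfect fifth is 7 semitones; 7 semitones down from Dbb2 gives Gbb1.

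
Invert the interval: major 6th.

minor 3rd

Inverted interval numbers add to nine, so a sixth pairs with a third (6 + 3 = 9).
And major becomes minor under inversion, so we get a minor third.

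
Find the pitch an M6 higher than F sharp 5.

Counting six letter names up from F lands on D.
Moving 9 semitones up from F#5 (the size of a major sixth) reaches D#6.

D sharp 6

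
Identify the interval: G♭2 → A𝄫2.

G to A spans two letter names (G-A): a second.
At 1 semitone, Gb2→Abb2 falls one short of a major second: minor.

m2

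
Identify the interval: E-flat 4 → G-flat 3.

Descending from Eb4 to Gb3 is the same interval as ascending Gb3 to Eb4.
G to E spans six letter names (G-A-B-C-D-E), so the interval is some kind of sixth.
The major sixth spans 9 semitones, and Gb3 to Eb4 is exactly 9 semitones — so this is a major sixth.

M6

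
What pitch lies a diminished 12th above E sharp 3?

B 4

Five letters up from E (plus an octave) reaches B.
Moving 18 semitones up from E#3 (the size of a diminished twelfth) reaches B4.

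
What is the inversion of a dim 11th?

augmented fifth

First reduce the compound diminished eleventh to its simple form, a diminished fourth.
The rule of nine gives the new number: 9 − 4 = 5, so a fourth becomes a fifth.
And diminished becomes augmented under inversion, so we get an augmented fifth.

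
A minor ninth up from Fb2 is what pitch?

The ninth's letter: F up two letter names plus an octave → G.
A minor ninth is 13 semitones; 13 semitones up from Fb2 gives Gbb3.

Gbb3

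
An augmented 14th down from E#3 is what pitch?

The fourteenth's letter: E down seven letter names plus an octave → F.
An augmented fourteenth is 24 semitones; 24 semitones down from E#3 gives F1.

F1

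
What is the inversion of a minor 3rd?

major sixth

Inverted interval numbers add to nine, so a third pairs with a sixth (3 + 6 = 9).
The quality also flips — minor becomes major — giving a major sixth.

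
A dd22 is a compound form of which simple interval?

doubly diminished 8th

Take out 2 octaves (14 from the number): 22 − 14 = 8.
That makes a doubly diminished twenty-second a compound doubly diminished octave — 2 octaves plus a doubly diminished octave.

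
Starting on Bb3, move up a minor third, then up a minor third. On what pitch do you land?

A minor third up from Bb3 is Db4.
Db4 up a minor third → Fb4 (3 semitones).

Fb4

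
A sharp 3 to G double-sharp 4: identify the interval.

A to G spans seven letter names (A-B-C-D-E-F-G): a seventh.
A#3 to G##4 is 11 semitones, matching the major seventh exactly, so the quality is major.

M7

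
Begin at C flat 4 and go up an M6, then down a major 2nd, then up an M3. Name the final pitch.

A major sixth up from Cb4 is Ab4.
Ab4 down a major second → Gb4 (2 semitones).
Up a major third from Gb4: Bb4 (4 semitones up).

B flat 4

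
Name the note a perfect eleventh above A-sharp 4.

D-sharp 6

The eleventh's letter: A up four letter names plus an octave → D.
Moving 17 semitones up from A#4 (the size of a perfect eleventh) reaches D#6.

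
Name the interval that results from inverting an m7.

The rule of nine gives the new number: 9 − 7 = 2, so a seventh becomes a second.
The quality also flips — minor becomes major — giving a major second.

major second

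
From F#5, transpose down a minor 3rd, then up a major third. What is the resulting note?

F##5

A minor third down from F#5 is D#5.
A major third up from D#5 is F##5.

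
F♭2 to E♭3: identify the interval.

F to E spans seven letter names (F-G-A-B-C-D-E) — that makes it a seventh of some quality.
Fb2 to Eb3 is 11 semitones, matching the major seventh exactly, so the quality is major.

major 7th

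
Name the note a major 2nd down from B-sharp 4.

A-sharp 4

Counting two letter names down from B lands on A.
A major second is 2 semitones; 2 semitones down from B#4 gives A#4.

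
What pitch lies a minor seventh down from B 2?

The seventh takes the letter from B down to C.
Moving 10 semitones down from B2 (the size of a minor seventh) reaches C#2.

C-sharp 2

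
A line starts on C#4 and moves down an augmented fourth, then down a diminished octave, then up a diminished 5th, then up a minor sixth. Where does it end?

Bb3

Down an augmented fourth from C#4: G3 (6 semitones down).
A diminished octave down from G3 is G#2.
G#2 up a diminished fifth → D3 (6 semitones).
D3 up a minor sixth → Bb3 (8 semitones).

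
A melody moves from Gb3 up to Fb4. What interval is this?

G to F spans seven letter names (G-A-B-C-D-E-F): a seventh.
At 10 semitones, Gb3→Fb4 falls one short of a major seventh: minor.

minor 7th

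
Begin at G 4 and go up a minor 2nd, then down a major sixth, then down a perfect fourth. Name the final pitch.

Up a minor second from G4: Ab4 (1 semitone up).
Down a major sixth from Ab4: Cb4 (9 semitones down).
Cb4 down a perfect fourth → Gb3 (5 semitones).

G flat 3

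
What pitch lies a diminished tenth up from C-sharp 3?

E-flat 4

Counting three letter names plus an octave up from C lands on E.
A diminished tenth spans 14 semitones, so from C#3 the target pitch is Eb4.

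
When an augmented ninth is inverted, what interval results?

First reduce the compound augmented ninth to its simple form, an augmented second.
Inverted interval numbers add to nine, so a second pairs with a seventh (2 + 7 = 9).
Quality inverts too: augmented becomes diminished. That makes the inversion a diminished seventh.

d7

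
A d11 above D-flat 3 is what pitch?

G-double-flat 4

The eleventh's letter: D up four letter names plus an octave → G.
Moving 16 semitones up from Db3 (the size of a diminished eleventh) reaches Gbb4.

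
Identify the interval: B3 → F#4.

B to F spans five letter names (B-C-D-E-F), so the interval is some kind of fifth.
The perfect fifth spans 7 semitones, and B3 to F#4 is exactly 7 semitones — so this is a perfect fifth.

perfect 5th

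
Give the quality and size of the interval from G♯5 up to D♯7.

perfect twelfth

G to D spans five letter names (G-A-B-C-D), plus an octave: a twelfth.
G#5 to D#7 is 19 semitones, matching the perfect twelfth exactly, so the quality is perfect.
(Equivalently, a compound perfect fifth: a perfect fifth plus an octave.)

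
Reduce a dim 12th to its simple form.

Take out an octave (7 from the number): 12 − 7 = 5.
So a diminished twelfth is an octave plus a diminished fifth. The quality is unchanged.

d5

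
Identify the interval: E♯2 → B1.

augmented fourth

Descending from E#2 to B1 is the same interval as ascending B1 to E#2.
B to E spans four letter names (B-C-D-E) — that makes it a fourth of some quality.
A perfect fourth would be 5 semitones; B1 to E#2 is 6, one semitone wider, so the interval is augmented.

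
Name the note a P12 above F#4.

Counting five letter names plus an octave up from F lands on C.
A perfect twelfth spans 19 semitones, so from F#4 the target pitch is C#6.

C#6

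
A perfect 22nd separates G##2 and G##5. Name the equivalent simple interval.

perfect 8th

Take out 2 octaves (14 from the number): 22 − 14 = 8.
Quality carries through unchanged, so the simple form is a perfect octave.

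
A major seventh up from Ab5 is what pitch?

G6

The seventh takes the letter from A up to G.
A major seventh is 11 semitones; 11 semitones up from Ab5 gives G6.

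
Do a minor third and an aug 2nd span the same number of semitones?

A minor third = 3 semitones = an augmented second; enharmonically equal.

Yes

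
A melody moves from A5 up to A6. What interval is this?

A to A is the same letter name, plus an octave, so the interval is some kind of octave.
A5 to A6 is 12 semitones, matching the perfect octave exactly, so the quality is perfect.

P8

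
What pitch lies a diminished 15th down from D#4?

D##2

For a fifteenth the letter name doesn't change: still D, two octaves down.
A diminished fifteenth spans 23 semitones, so from D#4 the target pitch is D##2.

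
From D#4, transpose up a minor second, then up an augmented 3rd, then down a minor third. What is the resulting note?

Up a minor second from D#4: E4 (1 semitone up).
An augmented third up from E4 is G##4.
A minor third down from G##4 is E##4.

E##4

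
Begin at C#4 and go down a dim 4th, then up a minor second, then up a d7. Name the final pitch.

G4

C#4 down a diminished fourth → G##3 (4 semitones).
A minor second up from G##3 is A#3.
A diminished seventh up from A#3 is G4.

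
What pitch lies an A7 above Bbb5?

Counting seven letter names up from B lands on A.
An augmented seventh is 12 semitones; 12 semitones up from Bbb5 gives A6.

A6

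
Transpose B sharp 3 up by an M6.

G double-sharp 4

The sixth takes the letter from B up to G.
A major sixth is 9 semitones; 9 semitones up from B#3 gives G##4.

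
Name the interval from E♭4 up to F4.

major 2nd

E to F spans two letter names (E-F), so the interval is some kind of second.
The major second spans 2 semitones, and Eb4 to F4 is exactly 2 semitones — so this is a major second.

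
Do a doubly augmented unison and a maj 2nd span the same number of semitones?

A doubly augmented unison = 2 semitones = a major second; enharmonically equal.

Yes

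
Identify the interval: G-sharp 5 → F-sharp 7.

G to F spans seven letter names (G-A-B-C-D-E-F), plus an octave, so the interval is some kind of fourteenth.
G#5 to F#7 is 22 semitones, a half step short of the major fourteenth (23), so this is minor.
(Equivalently, a compound minor seventh: a minor seventh plus an octave.)

m14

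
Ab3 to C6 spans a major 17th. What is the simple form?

M3

Take out 2 octaves (14 from the number): 17 − 14 = 3.
That makes a major seventeenth a compound major third — 2 octaves plus a major third.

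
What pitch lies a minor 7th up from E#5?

Seven letter names up from E: D.
Moving 10 semitones up from E#5 (the size of a minor seventh) reaches D#6.

D#6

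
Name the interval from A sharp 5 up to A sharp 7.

A to A is the same letter name, plus 2 octaves, so the interval is some kind of fifteenth.
The perfect fifteenth spans 24 semitones, and A#5 to A#7 is exactly 24 semitones — so this is a perfect fifteenth.
(Equivalently, a compound perfect octave: a perfect octave plus an octave.)

perfect fifteenth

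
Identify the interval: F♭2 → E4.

F to E spans seven letter names (F-G-A-B-C-D-E), plus an octave — that makes it a fourteenth of some quality.
Fb2 to E4 spans 24 semitones — one semitone wider than the major fourteenth (23) — giving an augmented fourteenth.
(Equivalently, a compound augmented seventh: an augmented seventh plus an octave.)

A14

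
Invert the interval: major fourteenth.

m2

First reduce the compound major fourteenth to its simple form, a major seventh.
Inverted interval numbers add to nine, so a seventh pairs with a second (7 + 2 = 9).
And major becomes minor under inversion, so we get a minor second.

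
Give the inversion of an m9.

major seventh

First reduce the compound minor ninth to its simple form, a minor second.
Inverted interval numbers add to nine, so a second pairs with a seventh (2 + 7 = 9).
Quality inverts too: minor becomes major. That makes the inversion a major seventh.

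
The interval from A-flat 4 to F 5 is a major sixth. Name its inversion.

Interval numbers invert to sum to nine: 6 + 3 = 9, so a sixth inverts to a third.
Quality inverts too: major becomes minor. That makes the inversion a minor third.

m3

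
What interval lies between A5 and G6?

A to G spans seven letter names (A-B-C-D-E-F-G) — that makes it a seventh of some quality.
At 10 semitones, A5→G6 falls one short of a major seventh: minor.

minor 7th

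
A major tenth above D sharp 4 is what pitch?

The tenth's letter: D up three letter names plus an octave → F.
Moving 16 semitones up from D#4 (the size of a major tenth) reaches F##5.

F double-sharp 5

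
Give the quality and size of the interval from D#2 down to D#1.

Descending from D#2 to D#1 is the same interval as ascending D#1 to D#2.
D to D is the same letter name, plus an octave, so the interval is some kind of octave.
D#1 to D#2 is 12 semitones, matching the perfect octave exactly, so the quality is perfect.

perfect 8th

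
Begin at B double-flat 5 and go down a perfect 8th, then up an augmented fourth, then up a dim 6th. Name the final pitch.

C double-flat 6

Bbb5 down a perfect octave → Bbb4 (12 semitones).
Up an augmented fourth from Bbb4: Eb5 (6 semitones up).
Up a diminished sixth from Eb5: Cbb6 (7 semitones up).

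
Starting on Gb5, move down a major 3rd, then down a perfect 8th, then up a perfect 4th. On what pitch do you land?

A major third down from Gb5 is Ebb5.
Down a perfect octave from Ebb5: Ebb4 (12 semitones down).
A perfect fourth up from Ebb4 is Abb4.

Abb4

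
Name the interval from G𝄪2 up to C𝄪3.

perfect fourth

G to C spans four letter names (G-A-B-C), so the interval is some kind of fourth.
G##2 to C##3 is 5 semitones, matching the perfect fourth exactly, so the quality is perfect.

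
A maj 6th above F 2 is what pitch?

D 3

Six letter names up from F: D.
A major sixth spans 9 semitones, so from F2 the target pitch is D3.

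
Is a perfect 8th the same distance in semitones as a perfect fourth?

No

A perfect octave is 12 semitones but a perfect fourth is 5 semitones — different sizes.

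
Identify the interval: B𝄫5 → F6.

B to F spans five letter names (B-C-D-E-F) — that makes it a fifth of some quality.
A perfect fifth would be 7 semitones; Bbb5 to F6 is 8, one semitone wider, so the interval is augmented.

augmented fifth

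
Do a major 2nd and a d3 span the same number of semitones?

A major second = 2 semitones = a diminished third; enharmonically equal.

Yes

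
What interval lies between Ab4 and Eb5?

perfect 5th

A to E spans five letter names (A-B-C-D-E) — that makes it a fifth of some quality.
Counting semitones, Ab4→Eb5 is 7, which is the perfect fifth.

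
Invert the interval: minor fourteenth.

First reduce the compound minor fourteenth to its simple form, a minor seventh.
Inverted interval numbers add to nine, so a seventh pairs with a second (7 + 2 = 9).
Quality inverts too: minor becomes major. That makes the inversion a major second.

M2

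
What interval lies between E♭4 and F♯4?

E to F spans two letter names (E-F): a second.
A major second would be 2 semitones; Eb4 to F#4 is 3, one semitone wider, so the interval is augmented.

augmented second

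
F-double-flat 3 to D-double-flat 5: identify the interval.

F to D spans six letter names (F-G-A-B-C-D), plus an octave, so the interval is some kind of thirteenth.
Counting semitones, Fbb3→Dbb5 is 21, which is the major thirteenth.
(Equivalently, a compound major sixth: a major sixth plus an octave.)

major thirteenth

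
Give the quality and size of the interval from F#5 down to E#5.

minor 2nd

Descending from F#5 to E#5 is the same interval as ascending E#5 to F#5.
E to F spans two letter names (E-F) — that makes it a second of some quality.
At 1 semitone, E#5→F#5 falls one short of a major second: minor.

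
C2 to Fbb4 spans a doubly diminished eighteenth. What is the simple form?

doubly diminished 4th

Subtracting seven from the interval number removes an octave: 18 − 14 = 4.
So a doubly diminished eighteenth is 2 octaves plus a doubly diminished fourth. The quality is unchanged.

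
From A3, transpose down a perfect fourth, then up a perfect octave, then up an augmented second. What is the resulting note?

F##4

Down a perfect fourth from A3: E3 (5 semitones down).
A perfect octave up from E3 is E4.
E4 up an augmented second → F##4 (3 semitones).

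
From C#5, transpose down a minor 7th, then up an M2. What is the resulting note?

E#4

A minor seventh down from C#5 is D#4.
Up a major second from D#4: E#4 (2 semitones up).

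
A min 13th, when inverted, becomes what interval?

First reduce the compound minor thirteenth to its simple form, a minor sixth.
Inverted interval numbers add to nine, so a sixth pairs with a third (6 + 3 = 9).
Quality inverts too: minor becomes major. That makes the inversion a major third.

M3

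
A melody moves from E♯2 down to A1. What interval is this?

augmented fifth

Descending from E#2 to A1 is the same interval as ascending A1 to E#2.
A to E spans five letter names (A-B-C-D-E): a fifth.
A perfect fifth would be 7 semitones; A1 to E#2 is 8, one semitone wider, so the interval is augmented.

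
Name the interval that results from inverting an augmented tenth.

d6

First reduce the compound augmented tenth to its simple form, an augmented third.
Inverted interval numbers add to nine, so a third pairs with a sixth (3 + 6 = 9).
And augmented becomes diminished under inversion, so we get a diminished sixth.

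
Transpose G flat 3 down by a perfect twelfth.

Five letters down from G (plus an octave) reaches C.
Moving 19 semitones down from Gb3 (the size of a perfect twelfth) reaches Cb2.

C flat 2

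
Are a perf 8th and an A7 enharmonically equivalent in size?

A perfect octave = 12 semitones = an augmented seventh; enharmonically equal.

Yes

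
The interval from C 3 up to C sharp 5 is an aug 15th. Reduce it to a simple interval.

augmented octave

Subtracting seven from the interval number removes an octave: 15 − 7 = 8.
That makes an augmented fifteenth a compound augmented octave — an octave plus an augmented octave.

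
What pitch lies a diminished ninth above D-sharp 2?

E-flat 3

The ninth's letter: D up two letter names plus an octave → E.
A diminished ninth spans 12 semitones, so from D#2 the target pitch is Eb3.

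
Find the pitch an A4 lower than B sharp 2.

F sharp 2

Four letter names down from B: F.
Moving 6 semitones down from B#2 (the size of an augmented fourth) reaches F#2.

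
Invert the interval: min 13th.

M3

First reduce the compound minor thirteenth to its simple form, a minor sixth.
The rule of nine gives the new number: 9 − 6 = 3, so a sixth becomes a third.
The quality also flips — minor becomes major — giving a major third.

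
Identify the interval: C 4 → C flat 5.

diminished 8th

C to C is the same letter name, plus an octave — that makes it an octave of some quality.
C4 to Cb5 spans 11 semitones — one semitone narrower than the perfect octave (12) — giving a diminished octave.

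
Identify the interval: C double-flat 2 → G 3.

C to G spans five letter names (C-D-E-F-G), plus an octave — that makes it a twelfth of some quality.
The perfect twelfth is 19 semitones; here we have 21, two semitones wider: doubly augmented.
(Equivalently, a compound doubly augmented fifth: a doubly augmented fifth plus an octave.)

AA12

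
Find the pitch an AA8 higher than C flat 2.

C sharp 3

The letter stays C (same as the start), shifted an octave up.
Moving 14 semitones up from Cb2 (the size of a doubly augmented octave) reaches C#3.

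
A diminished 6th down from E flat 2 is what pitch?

G sharp 1

Six letter names down from E: G.
Moving 7 semitones down from Eb2 (the size of a diminished sixth) reaches G#1.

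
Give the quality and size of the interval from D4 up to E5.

D to E spans two letter names (D-E), plus an octave — that makes it a ninth of some quality.
D4 to E5 is 14 semitones, matching the major ninth exactly, so the quality is major.
(Equivalently, a compound major second: a major second plus an octave.)

major 9th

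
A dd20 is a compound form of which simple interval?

doubly diminished sixth

Each octave removed subtracts seven from the number: 20 − 14 = 6.
Quality carries through unchanged, so the simple form is a doubly diminished sixth.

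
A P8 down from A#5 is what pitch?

A#4

An octave keeps the letter name A, an octave down from A.
A perfect octave is 12 semitones; 12 semitones down from A#5 gives A#4.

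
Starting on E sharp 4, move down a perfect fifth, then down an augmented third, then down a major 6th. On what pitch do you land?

A perfect fifth down from E#4 is A#3.
Down an augmented third from A#3: F3 (5 semitones down).
A major sixth down from F3 is Ab2.

A flat 2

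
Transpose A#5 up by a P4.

D#6

The fourth takes the letter from A up to D.
A perfect fourth spans 5 semitones, so from A#5 the target pitch is D#6.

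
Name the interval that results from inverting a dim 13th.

augmented 3rd

First reduce the compound diminished thirteenth to its simple form, a diminished sixth.
The rule of nine gives the new number: 9 − 6 = 3, so a sixth becomes a third.
And diminished becomes augmented under inversion, so we get an augmented third.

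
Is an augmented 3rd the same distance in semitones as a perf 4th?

Both span 5 semitones: an augmented third and a perfect fourth are the same chromatic distance.

Yes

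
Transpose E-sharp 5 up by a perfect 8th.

E-sharp 6

The letter stays E (same as the start), shifted an octave up.
A perfect octave is 12 semitones; 12 semitones up from E#5 gives E#6.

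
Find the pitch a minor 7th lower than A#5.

Counting seven letter names down from A lands on B.
A minor seventh is 10 semitones; 10 semitones down from A#5 gives B#4.

B#4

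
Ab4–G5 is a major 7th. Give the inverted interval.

Inverted interval numbers add to nine, so a seventh pairs with a second (7 + 2 = 9).
And major becomes minor under inversion, so we get a minor second.

minor second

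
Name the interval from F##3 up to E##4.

F to E spans seven letter names (F-G-A-B-C-D-E), so the interval is some kind of seventh.
F##3 to E##4 is 11 semitones, matching the major seventh exactly, so the quality is major.

M7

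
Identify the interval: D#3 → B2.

M3

Descending from D#3 to B2 is the same interval as ascending B2 to D#3.
B to D spans three letter names (B-C-D): a third.
The major third spans 4 semitones, and B2 to D#3 is exactly 4 semitones — so this is a major third.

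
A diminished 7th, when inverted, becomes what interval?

The rule of nine gives the new number: 9 − 7 = 2, so a seventh becomes a second.
Quality inverts too: diminished becomes augmented. That makes the inversion an augmented second.

augmented second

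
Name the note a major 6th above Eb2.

C3

The sixth takes the letter from E up to C.
Moving 9 semitones up from Eb2 (the size of a major sixth) reaches C3.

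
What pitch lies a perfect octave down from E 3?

E 2

An octave keeps the letter name E, an octave down from E.
A perfect octave is 12 semitones; 12 semitones down from E3 gives E2.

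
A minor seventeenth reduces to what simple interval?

Each octave removed subtracts seven from the number: 17 − 14 = 3.
Quality carries through unchanged, so the simple form is a minor third.

minor third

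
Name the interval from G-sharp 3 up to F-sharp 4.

G to F spans seven letter names (G-A-B-C-D-E-F), so the interval is some kind of seventh.
At 10 semitones, G#3→F#4 falls one short of a major seventh: minor.

minor seventh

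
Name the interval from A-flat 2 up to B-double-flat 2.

A to B spans two letter names (A-B): a second.
A major second would be 2 semitones, but Ab2 to Bbb2 is 1 — one semitone narrower, making it a minor second.

minor second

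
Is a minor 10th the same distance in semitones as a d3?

No

15 semitones (minor tenth) vs 2 semitones (diminished third): not equal.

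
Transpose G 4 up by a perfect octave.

The letter stays G (same as the start), shifted an octave up.
Moving 12 semitones up from G4 (the size of a perfect octave) reaches G5.

G 5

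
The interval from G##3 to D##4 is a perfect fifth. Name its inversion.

P4

Interval numbers invert to sum to nine: 5 + 4 = 9, so a fifth inverts to a fourth.
The quality also flips — perfect stays perfect — giving a perfect fourth.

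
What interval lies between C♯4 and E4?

minor third

C to E spans three letter names (C-D-E): a third.
C#4 to E4 is 3 semitones, a half step short of the major third (4), so this is minor.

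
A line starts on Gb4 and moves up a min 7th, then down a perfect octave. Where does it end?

Fb4

A minor seventh up from Gb4 is Fb5.
Down a perfect octave from Fb5: Fb4 (12 semitones down).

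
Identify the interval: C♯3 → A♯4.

C to A spans six letter names (C-D-E-F-G-A), plus an octave: a thirteenth.
C#3 to A#4 is 21 semitones, matching the major thirteenth exactly, so the quality is major.
(Equivalently, a compound major sixth: a major sixth plus an octave.)

major thirteenth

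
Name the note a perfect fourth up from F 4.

Four letter names up from F: B.
A perfect fourth is 5 semitones; 5 semitones up from F4 gives Bb4.

B flat 4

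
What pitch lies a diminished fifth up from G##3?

Counting five letter names up from G lands on D.
A diminished fifth spans 6 semitones, so from G##3 the target pitch is D#4.

D#4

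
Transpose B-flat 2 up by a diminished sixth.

Six letter names up from B: G.
Moving 7 semitones up from Bb2 (the size of a diminished sixth) reaches Gbb3.

G-double-flat 3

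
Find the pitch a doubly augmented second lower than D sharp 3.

C flat 3

Two letter names down from D: C.
A doubly augmented second spans 4 semitones, so from D#3 the target pitch is Cb3.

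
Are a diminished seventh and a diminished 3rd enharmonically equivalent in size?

A diminished seventh spans 9 semitones; a diminished third spans 2 semitones. They differ by 7.

No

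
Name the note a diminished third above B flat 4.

The third takes the letter from B up to D.
A diminished third is 2 semitones; 2 semitones up from Bb4 gives Dbb5.

D double-flat 5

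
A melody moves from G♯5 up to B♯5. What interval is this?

G to B spans three letter names (G-A-B): a third.
Counting semitones, G#5→B#5 is 4, which is the major third.

major third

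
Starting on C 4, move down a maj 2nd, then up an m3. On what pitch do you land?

D flat 4

Down a major second from C4: Bb3 (2 semitones down).
Bb3 up a minor third → Db4 (3 semitones).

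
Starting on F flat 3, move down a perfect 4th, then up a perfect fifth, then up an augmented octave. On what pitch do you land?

G 4

Fb3 down a perfect fourth → Cb3 (5 semitones).
A perfect fifth up from Cb3 is Gb3.
Gb3 up an augmented octave → G4 (13 semitones).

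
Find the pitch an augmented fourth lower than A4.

The fourth takes the letter from A down to E.
An augmented fourth is 6 semitones; 6 semitones down from A4 gives Eb4.

Eb4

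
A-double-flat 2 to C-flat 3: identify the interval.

A to C spans three letter names (A-B-C) — that makes it a third of some quality.
The major third spans 4 semitones, and Abb2 to Cb3 is exactly 4 semitones — so this is a major third.

major third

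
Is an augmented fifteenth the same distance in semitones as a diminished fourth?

No

An augmented fifteenth is 25 semitones but a diminished fourth is 4 semitones — different sizes.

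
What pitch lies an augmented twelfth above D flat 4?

A 5

Counting five letter names plus an octave up from D lands on A.
Moving 20 semitones up from Db4 (the size of an augmented twelfth) reaches A5.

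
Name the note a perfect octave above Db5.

Db6

An octave keeps the letter name D, an octave up from D.
Moving 12 semitones up from Db5 (the size of a perfect octave) reaches Db6.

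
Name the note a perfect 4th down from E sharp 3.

B sharp 2

Four letter names down from E: B.
A perfect fourth spans 5 semitones, so from E#3 the target pitch is B#2.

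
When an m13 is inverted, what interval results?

M3

First reduce the compound minor thirteenth to its simple form, a minor sixth.
The rule of nine gives the new number: 9 − 6 = 3, so a sixth becomes a third.
And minor becomes major under inversion, so we get a major third.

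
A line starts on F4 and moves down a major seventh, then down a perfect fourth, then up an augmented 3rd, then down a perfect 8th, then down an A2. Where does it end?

Eb2

F4 down a major seventh → Gb3 (11 semitones).
Gb3 down a perfect fourth → Db3 (5 semitones).
Up an augmented third from Db3: F#3 (5 semitones up).
Down a perfect octave from F#3: F#2 (12 semitones down).
An augmented second down from F#2 is Eb2.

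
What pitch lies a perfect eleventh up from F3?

The eleventh's letter: F up four letter names plus an octave → B.
A perfect eleventh spans 17 semitones, so from F3 the target pitch is Bb4.

Bb4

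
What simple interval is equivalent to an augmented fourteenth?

augmented seventh

Each octave removed subtracts seven from the number: 14 − 7 = 7.
Quality carries through unchanged, so the simple form is an augmented seventh.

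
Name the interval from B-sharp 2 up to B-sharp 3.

P8

B to B is the same letter name, plus an octave — that makes it an octave of some quality.
B#2 to B#3 is 12 semitones, matching the perfect octave exactly, so the quality is perfect.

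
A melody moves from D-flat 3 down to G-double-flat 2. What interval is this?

Descending from Db3 to Gbb2 is the same interval as ascending Gbb2 to Db3.
G to D spans five letter names (G-A-B-C-D), so the interval is some kind of fifth.
A perfect fifth would be 7 semitones; Gbb2 to Db3 is 8, one semitone wider, so the interval is augmented.

augmented 5th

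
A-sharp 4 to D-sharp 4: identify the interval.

Descending from A#4 to D#4 is the same interval as ascending D#4 to A#4.
D to A spans five letter names (D-E-F-G-A), so the interval is some kind of fifth.
Counting semitones, D#4→A#4 is 7, which is the perfect fifth.

perfect fifth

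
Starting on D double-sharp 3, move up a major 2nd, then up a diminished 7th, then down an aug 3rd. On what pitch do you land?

Up a major second from D##3: E##3 (2 semitones up).
A diminished seventh up from E##3 is D#4.
Down an augmented third from D#4: Bb3 (5 semitones down).

B flat 3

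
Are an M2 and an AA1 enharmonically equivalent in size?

Both span 2 semitones: a major second and a doubly augmented unison are the same chromatic distance.

Yes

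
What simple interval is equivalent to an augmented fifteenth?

Each octave removed subtracts seven from the number: 15 − 7 = 8.
That makes an augmented fifteenth a compound augmented octave — an octave plus an augmented octave.

A8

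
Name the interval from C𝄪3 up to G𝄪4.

C to G spans five letter names (C-D-E-F-G), plus an octave: a twelfth.
C##3 to G##4 is 19 semitones, matching the perfect twelfth exactly, so the quality is perfect.
(Equivalently, a compound perfect fifth: a perfect fifth plus an octave.)

perfect 12th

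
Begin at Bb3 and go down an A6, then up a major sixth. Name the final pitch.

An augmented sixth down from Bb3 is Dbb3.
Dbb3 up a major sixth → Bbb3 (9 semitones).

Bbb3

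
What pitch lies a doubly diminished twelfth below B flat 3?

Five letters down from B (plus an octave) reaches E.
A doubly diminished twelfth spans 17 semitones, so from Bb3 the target pitch is E#2.

E sharp 2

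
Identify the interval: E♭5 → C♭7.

minor thirteenth

E to C spans six letter names (E-F-G-A-B-C), plus an octave: a thirteenth.
A major thirteenth would be 21 semitones, but Eb5 to Cb7 is 20 — one semitone narrower, making it a minor thirteenth.
(Equivalently, a compound minor sixth: a minor sixth plus an octave.)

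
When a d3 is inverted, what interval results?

augmented sixth

The rule of nine gives the new number: 9 − 3 = 6, so a third becomes a sixth.
Quality inverts too: diminished becomes augmented. That makes the inversion an augmented sixth.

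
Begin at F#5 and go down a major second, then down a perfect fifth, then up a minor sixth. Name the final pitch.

F#5 down a major second → E5 (2 semitones).
Down a perfect fifth from E5: A4 (7 semitones down).
Up a minor sixth from A4: F5 (8 semitones up).

F5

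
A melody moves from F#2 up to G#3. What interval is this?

F to G spans two letter names (F-G), plus an octave — that makes it a ninth of some quality.
F#2 to G#3 is 14 semitones, matching the major ninth exactly, so the quality is major.
(Equivalently, a compound major second: a major second plus an octave.)

M9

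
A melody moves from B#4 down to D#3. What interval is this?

Descending from B#4 to D#3 is the same interval as ascending D#3 to B#4.
D to B spans six letter names (D-E-F-G-A-B), plus an octave: a thirteenth.
D#3 to B#4 is 21 semitones, matching the major thirteenth exactly, so the quality is major.
(Equivalently, a compound major sixth: a major sixth plus an octave.)

M13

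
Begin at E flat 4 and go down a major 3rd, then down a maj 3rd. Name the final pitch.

Eb4 down a major third → Cb4 (4 semitones).
Down a major third from Cb4: Abb3 (4 semitones down).

A double-flat 3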